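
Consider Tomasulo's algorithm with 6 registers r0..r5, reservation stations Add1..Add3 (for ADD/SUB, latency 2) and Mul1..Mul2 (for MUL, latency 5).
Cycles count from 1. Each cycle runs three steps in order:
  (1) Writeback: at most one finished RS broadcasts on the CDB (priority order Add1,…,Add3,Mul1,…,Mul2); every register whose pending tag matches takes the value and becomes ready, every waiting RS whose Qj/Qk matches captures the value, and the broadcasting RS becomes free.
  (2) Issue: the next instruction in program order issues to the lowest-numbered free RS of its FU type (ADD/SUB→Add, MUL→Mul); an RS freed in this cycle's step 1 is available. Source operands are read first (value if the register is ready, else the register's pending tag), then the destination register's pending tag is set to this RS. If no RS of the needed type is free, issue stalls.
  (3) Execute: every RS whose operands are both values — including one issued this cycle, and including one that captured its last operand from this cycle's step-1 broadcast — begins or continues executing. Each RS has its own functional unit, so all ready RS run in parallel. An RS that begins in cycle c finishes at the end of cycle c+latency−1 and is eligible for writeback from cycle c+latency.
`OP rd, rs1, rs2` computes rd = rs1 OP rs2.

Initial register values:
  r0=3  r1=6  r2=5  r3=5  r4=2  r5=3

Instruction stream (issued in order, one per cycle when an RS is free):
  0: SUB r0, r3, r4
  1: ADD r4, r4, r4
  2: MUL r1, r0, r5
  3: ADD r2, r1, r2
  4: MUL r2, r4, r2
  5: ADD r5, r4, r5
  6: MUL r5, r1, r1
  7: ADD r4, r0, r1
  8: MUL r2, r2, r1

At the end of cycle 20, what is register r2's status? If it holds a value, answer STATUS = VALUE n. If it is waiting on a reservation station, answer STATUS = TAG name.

cycle 1: issue SUB r0<-Add1 // r0:Add1,r1:6,r2:5,r3:5,r4:2,r5:3
cycle 2: issue ADD r4<-Add2 // r0:Add1,r1:6,r2:5,r3:5,r4:Add2,r5:3
cycle 3: CDB Add1=3; issue MUL r1<-Mul1 // r0:3,r1:Mul1,r2:5,r3:5,r4:Add2,r5:3
cycle 4: CDB Add2=4; issue ADD r2<-Add1 // r0:3,r1:Mul1,r2:Add1,r3:5,r4:4,r5:3
cycle 5: issue MUL r2<-Mul2 // r0:3,r1:Mul1,r2:Mul2,r3:5,r4:4,r5:3
cycle 6: issue ADD r5<-Add2 // r0:3,r1:Mul1,r2:Mul2,r3:5,r4:4,r5:Add2
cycle 7: stall // r0:3,r1:Mul1,r2:Mul2,r3:5,r4:4,r5:Add2
cycle 8: CDB Add2=7; stall // r0:3,r1:Mul1,r2:Mul2,r3:5,r4:4,r5:7
cycle 9: CDB Mul1=9; issue MUL r5<-Mul1 // r0:3,r1:9,r2:Mul2,r3:5,r4:4,r5:Mul1
cycle 10: issue ADD r4<-Add2 // r0:3,r1:9,r2:Mul2,r3:5,r4:Add2,r5:Mul1
cycle 11: CDB Add1=14; stall // r0:3,r1:9,r2:Mul2,r3:5,r4:Add2,r5:Mul1
cycle 12: CDB Add2=12; stall // r0:3,r1:9,r2:Mul2,r3:5,r4:12,r5:Mul1
cycle 13: stall // r0:3,r1:9,r2:Mul2,r3:5,r4:12,r5:Mul1
cycle 14: CDB Mul1=81; issue MUL r2<-Mul1 // r0:3,r1:9,r2:Mul1,r3:5,r4:12,r5:81
cycle 15: - // r0:3,r1:9,r2:Mul1,r3:5,r4:12,r5:81
cycle 16: CDB Mul2=56 // r0:3,r1:9,r2:Mul1,r3:5,r4:12,r5:81
cycle 17: - // r0:3,r1:9,r2:Mul1,r3:5,r4:12,r5:81
cycle 18: - // r0:3,r1:9,r2:Mul1,r3:5,r4:12,r5:81
cycle 19: - // r0:3,r1:9,r2:Mul1,r3:5,r4:12,r5:81
cycle 20: - // r0:3,r1:9,r2:Mul1,r3:5,r4:12,r5:81

STATUS = TAG Mul1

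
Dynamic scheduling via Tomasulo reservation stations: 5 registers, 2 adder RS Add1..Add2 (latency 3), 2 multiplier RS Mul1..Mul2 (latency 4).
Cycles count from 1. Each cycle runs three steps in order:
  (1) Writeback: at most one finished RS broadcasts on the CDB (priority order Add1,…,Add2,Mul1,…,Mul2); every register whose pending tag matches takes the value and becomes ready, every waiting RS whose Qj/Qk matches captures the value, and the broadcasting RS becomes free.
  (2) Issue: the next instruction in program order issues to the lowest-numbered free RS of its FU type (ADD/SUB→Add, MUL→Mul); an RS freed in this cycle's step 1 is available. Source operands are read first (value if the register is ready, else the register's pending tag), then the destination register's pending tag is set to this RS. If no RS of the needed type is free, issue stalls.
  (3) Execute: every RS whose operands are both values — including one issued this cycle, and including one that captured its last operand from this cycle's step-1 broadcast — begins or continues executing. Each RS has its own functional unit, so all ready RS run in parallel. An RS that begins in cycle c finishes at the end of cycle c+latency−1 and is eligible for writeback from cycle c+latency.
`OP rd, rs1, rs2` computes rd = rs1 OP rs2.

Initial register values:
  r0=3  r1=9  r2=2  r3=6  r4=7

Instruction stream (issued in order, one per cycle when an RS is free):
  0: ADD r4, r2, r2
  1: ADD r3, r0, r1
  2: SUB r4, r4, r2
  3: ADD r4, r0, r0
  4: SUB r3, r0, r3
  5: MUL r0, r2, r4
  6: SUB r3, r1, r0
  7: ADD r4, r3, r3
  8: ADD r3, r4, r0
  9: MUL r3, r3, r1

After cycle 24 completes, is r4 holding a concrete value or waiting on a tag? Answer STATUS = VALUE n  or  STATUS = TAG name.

STATUS = VALUE -6

  c1: issue ADD r4<-Add1  regs: r0:3,r1:9,r2:2,r3:6,r4:Add1
  c2: issue ADD r3<-Add2  regs: r0:3,r1:9,r2:2,r3:Add2,r4:Add1
  c3: stall  regs: r0:3,r1:9,r2:2,r3:Add2,r4:Add1
  c4: CDB Add1=4; issue SUB r4<-Add1  regs: r0:3,r1:9,r2:2,r3:Add2,r4:Add1
  c5: CDB Add2=12; issue ADD r4<-Add2  regs: r0:3,r1:9,r2:2,r3:12,r4:Add2
  c6: stall  regs: r0:3,r1:9,r2:2,r3:12,r4:Add2
  c7: CDB Add1=2; issue SUB r3<-Add1  regs: r0:3,r1:9,r2:2,r3:Add1,r4:Add2
  c8: CDB Add2=6; issue MUL r0<-Mul1  regs: r0:Mul1,r1:9,r2:2,r3:Add1,r4:6
  c9: issue SUB r3<-Add2  regs: r0:Mul1,r1:9,r2:2,r3:Add2,r4:6
  c10: CDB Add1=-9; issue ADD r4<-Add1  regs: r0:Mul1,r1:9,r2:2,r3:Add2,r4:Add1
  c11: stall  regs: r0:Mul1,r1:9,r2:2,r3:Add2,r4:Add1
  c12: CDB Mul1=12; stall  regs: r0:12,r1:9,r2:2,r3:Add2,r4:Add1
  c13: stall  regs: r0:12,r1:9,r2:2,r3:Add2,r4:Add1
  c14: stall  regs: r0:12,r1:9,r2:2,r3:Add2,r4:Add1
  c15: CDB Add2=-3; issue ADD r3<-Add2  regs: r0:12,r1:9,r2:2,r3:Add2,r4:Add1
  c16: issue MUL r3<-Mul1  regs: r0:12,r1:9,r2:2,r3:Mul1,r4:Add1
  c17: -  regs: r0:12,r1:9,r2:2,r3:Mul1,r4:Add1
  c18: CDB Add1=-6  regs: r0:12,r1:9,r2:2,r3:Mul1,r4:-6
  c19: -  regs: r0:12,r1:9,r2:2,r3:Mul1,r4:-6
  c20: -  regs: r0:12,r1:9,r2:2,r3:Mul1,r4:-6
  c21: CDB Add2=6  regs: r0:12,r1:9,r2:2,r3:Mul1,r4:-6
  c22: -  regs: r0:12,r1:9,r2:2,r3:Mul1,r4:-6
  c23: -  regs: r0:12,r1:9,r2:2,r3:Mul1,r4:-6
  c24: -  regs: r0:12,r1:9,r2:2,r3:Mul1,r4:-6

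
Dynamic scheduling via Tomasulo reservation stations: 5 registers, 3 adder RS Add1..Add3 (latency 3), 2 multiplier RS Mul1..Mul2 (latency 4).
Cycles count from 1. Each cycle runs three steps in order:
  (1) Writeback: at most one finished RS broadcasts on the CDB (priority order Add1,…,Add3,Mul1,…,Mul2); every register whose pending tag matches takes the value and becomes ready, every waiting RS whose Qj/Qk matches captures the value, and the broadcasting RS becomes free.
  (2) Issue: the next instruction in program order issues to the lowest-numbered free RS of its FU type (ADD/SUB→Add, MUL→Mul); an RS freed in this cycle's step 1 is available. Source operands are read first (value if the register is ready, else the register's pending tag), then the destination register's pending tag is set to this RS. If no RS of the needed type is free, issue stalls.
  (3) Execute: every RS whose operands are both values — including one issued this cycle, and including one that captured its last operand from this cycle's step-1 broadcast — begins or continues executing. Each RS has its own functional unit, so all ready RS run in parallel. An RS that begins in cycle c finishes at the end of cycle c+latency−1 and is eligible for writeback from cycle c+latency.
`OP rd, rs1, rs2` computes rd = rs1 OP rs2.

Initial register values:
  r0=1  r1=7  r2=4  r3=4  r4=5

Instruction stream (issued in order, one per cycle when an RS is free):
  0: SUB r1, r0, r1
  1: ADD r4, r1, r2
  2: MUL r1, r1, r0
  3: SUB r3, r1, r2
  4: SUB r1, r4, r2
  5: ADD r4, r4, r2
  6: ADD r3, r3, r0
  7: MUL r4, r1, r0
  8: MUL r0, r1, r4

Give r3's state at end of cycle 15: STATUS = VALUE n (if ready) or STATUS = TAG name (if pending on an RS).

STATUS = VALUE -9

c1: issue SUB r1<-Add1 | r0:1,r1:Add1,r2:4,r3:4,r4:5
c2: issue ADD r4<-Add2 | r0:1,r1:Add1,r2:4,r3:4,r4:Add2
c3: issue MUL r1<-Mul1 | r0:1,r1:Mul1,r2:4,r3:4,r4:Add2
c4: CDB Add1=-6; issue SUB r3<-Add1 | r0:1,r1:Mul1,r2:4,r3:Add1,r4:Add2
c5: issue SUB r1<-Add3 | r0:1,r1:Add3,r2:4,r3:Add1,r4:Add2
c6: stall | r0:1,r1:Add3,r2:4,r3:Add1,r4:Add2
c7: CDB Add2=-2; issue ADD r4<-Add2 | r0:1,r1:Add3,r2:4,r3:Add1,r4:Add2
c8: CDB Mul1=-6; stall | r0:1,r1:Add3,r2:4,r3:Add1,r4:Add2
c9: stall | r0:1,r1:Add3,r2:4,r3:Add1,r4:Add2
c10: CDB Add2=2; issue ADD r3<-Add2 | r0:1,r1:Add3,r2:4,r3:Add2,r4:2
c11: CDB Add1=-10; issue MUL r4<-Mul1 | r0:1,r1:Add3,r2:4,r3:Add2,r4:Mul1
c12: CDB Add3=-6; issue MUL r0<-Mul2 | r0:Mul2,r1:-6,r2:4,r3:Add2,r4:Mul1
c13: - | r0:Mul2,r1:-6,r2:4,r3:Add2,r4:Mul1
c14: CDB Add2=-9 | r0:Mul2,r1:-6,r2:4,r3:-9,r4:Mul1
c15: - | r0:Mul2,r1:-6,r2:4,r3:-9,r4:Mul1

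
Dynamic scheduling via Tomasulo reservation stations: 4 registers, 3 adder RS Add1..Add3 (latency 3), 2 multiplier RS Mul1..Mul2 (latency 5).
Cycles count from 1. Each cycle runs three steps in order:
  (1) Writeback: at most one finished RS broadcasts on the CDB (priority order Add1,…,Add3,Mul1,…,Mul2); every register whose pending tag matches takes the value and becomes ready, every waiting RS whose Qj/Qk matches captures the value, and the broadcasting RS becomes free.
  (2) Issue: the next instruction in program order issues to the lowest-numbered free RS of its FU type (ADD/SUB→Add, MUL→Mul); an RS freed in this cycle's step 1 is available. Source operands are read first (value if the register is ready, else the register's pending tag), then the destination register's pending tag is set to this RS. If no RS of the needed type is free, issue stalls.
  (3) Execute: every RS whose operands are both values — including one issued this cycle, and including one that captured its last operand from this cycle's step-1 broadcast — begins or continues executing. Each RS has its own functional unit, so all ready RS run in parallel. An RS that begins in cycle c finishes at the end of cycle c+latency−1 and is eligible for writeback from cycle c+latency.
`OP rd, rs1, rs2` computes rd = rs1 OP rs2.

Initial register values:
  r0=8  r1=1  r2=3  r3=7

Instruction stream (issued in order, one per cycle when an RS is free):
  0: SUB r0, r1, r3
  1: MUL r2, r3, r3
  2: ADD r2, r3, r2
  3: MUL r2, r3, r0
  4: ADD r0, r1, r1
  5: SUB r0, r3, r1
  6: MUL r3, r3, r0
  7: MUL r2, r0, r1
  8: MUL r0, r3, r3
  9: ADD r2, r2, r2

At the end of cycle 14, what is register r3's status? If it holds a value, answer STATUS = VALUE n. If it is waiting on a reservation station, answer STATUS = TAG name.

  c1: issue SUB r0<-Add1  regs: r0:Add1,r1:1,r2:3,r3:7
  c2: issue MUL r2<-Mul1  regs: r0:Add1,r1:1,r2:Mul1,r3:7
  c3: issue ADD r2<-Add2  regs: r0:Add1,r1:1,r2:Add2,r3:7
  c4: CDB Add1=-6; issue MUL r2<-Mul2  regs: r0:-6,r1:1,r2:Mul2,r3:7
  c5: issue ADD r0<-Add1  regs: r0:Add1,r1:1,r2:Mul2,r3:7
  c6: issue SUB r0<-Add3  regs: r0:Add3,r1:1,r2:Mul2,r3:7
  c7: CDB Mul1=49; issue MUL r3<-Mul1  regs: r0:Add3,r1:1,r2:Mul2,r3:Mul1
  c8: CDB Add1=2; stall  regs: r0:Add3,r1:1,r2:Mul2,r3:Mul1
  c9: CDB Add3=6; stall  regs: r0:6,r1:1,r2:Mul2,r3:Mul1
  c10: CDB Add2=56; stall  regs: r0:6,r1:1,r2:Mul2,r3:Mul1
  c11: CDB Mul2=-42; issue MUL r2<-Mul2  regs: r0:6,r1:1,r2:Mul2,r3:Mul1
  c12: stall  regs: r0:6,r1:1,r2:Mul2,r3:Mul1
  c13: stall  regs: r0:6,r1:1,r2:Mul2,r3:Mul1
  c14: CDB Mul1=42; issue MUL r0<-Mul1  regs: r0:Mul1,r1:1,r2:Mul2,r3:42

STATUS = VALUE 42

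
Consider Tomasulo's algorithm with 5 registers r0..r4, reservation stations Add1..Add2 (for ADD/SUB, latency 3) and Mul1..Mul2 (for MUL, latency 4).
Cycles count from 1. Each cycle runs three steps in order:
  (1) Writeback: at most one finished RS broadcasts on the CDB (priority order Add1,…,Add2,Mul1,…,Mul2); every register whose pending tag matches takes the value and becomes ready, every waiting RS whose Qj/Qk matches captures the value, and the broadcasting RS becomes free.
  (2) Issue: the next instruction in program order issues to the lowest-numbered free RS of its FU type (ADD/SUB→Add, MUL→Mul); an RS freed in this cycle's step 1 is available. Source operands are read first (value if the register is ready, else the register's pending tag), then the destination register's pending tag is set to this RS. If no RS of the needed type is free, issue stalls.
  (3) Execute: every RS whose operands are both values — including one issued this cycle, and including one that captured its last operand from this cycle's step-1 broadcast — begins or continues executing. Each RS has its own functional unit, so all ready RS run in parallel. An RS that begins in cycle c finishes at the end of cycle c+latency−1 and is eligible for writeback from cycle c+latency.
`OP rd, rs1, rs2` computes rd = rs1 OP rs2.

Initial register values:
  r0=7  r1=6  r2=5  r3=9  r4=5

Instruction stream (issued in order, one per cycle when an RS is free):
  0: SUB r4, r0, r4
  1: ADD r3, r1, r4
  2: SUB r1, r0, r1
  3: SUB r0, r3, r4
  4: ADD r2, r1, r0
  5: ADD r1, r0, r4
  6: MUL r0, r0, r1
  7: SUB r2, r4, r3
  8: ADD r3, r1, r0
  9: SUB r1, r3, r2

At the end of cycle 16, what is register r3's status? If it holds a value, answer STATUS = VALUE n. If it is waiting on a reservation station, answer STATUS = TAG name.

  c1: issue SUB r4<-Add1  regs: r0:7,r1:6,r2:5,r3:9,r4:Add1
  c2: issue ADD r3<-Add2  regs: r0:7,r1:6,r2:5,r3:Add2,r4:Add1
  c3: stall  regs: r0:7,r1:6,r2:5,r3:Add2,r4:Add1
  c4: CDB Add1=2; issue SUB r1<-Add1  regs: r0:7,r1:Add1,r2:5,r3:Add2,r4:2
  c5: stall  regs: r0:7,r1:Add1,r2:5,r3:Add2,r4:2
  c6: stall  regs: r0:7,r1:Add1,r2:5,r3:Add2,r4:2
  c7: CDB Add1=1; issue SUB r0<-Add1  regs: r0:Add1,r1:1,r2:5,r3:Add2,r4:2
  c8: CDB Add2=8; issue ADD r2<-Add2  regs: r0:Add1,r1:1,r2:Add2,r3:8,r4:2
  c9: stall  regs: r0:Add1,r1:1,r2:Add2,r3:8,r4:2
  c10: stall  regs: r0:Add1,r1:1,r2:Add2,r3:8,r4:2
  c11: CDB Add1=6; issue ADD r1<-Add1  regs: r0:6,r1:Add1,r2:Add2,r3:8,r4:2
  c12: issue MUL r0<-Mul1  regs: r0:Mul1,r1:Add1,r2:Add2,r3:8,r4:2
  c13: stall  regs: r0:Mul1,r1:Add1,r2:Add2,r3:8,r4:2
  c14: CDB Add1=8; issue SUB r2<-Add1  regs: r0:Mul1,r1:8,r2:Add1,r3:8,r4:2
  c15: CDB Add2=7; issue ADD r3<-Add2  regs: r0:Mul1,r1:8,r2:Add1,r3:Add2,r4:2
  c16: stall  regs: r0:Mul1,r1:8,r2:Add1,r3:Add2,r4:2

STATUS = TAG Add2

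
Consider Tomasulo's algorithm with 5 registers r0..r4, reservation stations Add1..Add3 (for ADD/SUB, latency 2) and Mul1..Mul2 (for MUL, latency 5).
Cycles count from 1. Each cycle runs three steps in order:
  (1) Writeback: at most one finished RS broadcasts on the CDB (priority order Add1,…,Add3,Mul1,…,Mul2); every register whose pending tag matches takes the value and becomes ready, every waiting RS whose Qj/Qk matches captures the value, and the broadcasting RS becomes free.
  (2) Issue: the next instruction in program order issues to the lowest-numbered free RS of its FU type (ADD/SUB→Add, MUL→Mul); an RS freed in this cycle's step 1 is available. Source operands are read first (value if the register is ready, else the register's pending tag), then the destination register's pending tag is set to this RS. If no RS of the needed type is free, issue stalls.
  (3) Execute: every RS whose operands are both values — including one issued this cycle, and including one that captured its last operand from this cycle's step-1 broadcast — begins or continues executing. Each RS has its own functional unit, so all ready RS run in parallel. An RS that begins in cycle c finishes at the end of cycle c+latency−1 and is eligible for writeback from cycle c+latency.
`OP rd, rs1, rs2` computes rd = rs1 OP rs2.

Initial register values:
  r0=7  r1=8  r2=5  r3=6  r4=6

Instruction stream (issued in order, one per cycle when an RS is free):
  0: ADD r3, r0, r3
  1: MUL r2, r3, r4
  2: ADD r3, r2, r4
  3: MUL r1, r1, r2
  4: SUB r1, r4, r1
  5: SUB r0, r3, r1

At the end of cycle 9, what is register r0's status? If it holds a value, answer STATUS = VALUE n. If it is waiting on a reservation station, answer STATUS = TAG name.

STATUS = TAG Add3

cycle 1: issue ADD r3<-Add1 // r0:7,r1:8,r2:5,r3:Add1,r4:6
cycle 2: issue MUL r2<-Mul1 // r0:7,r1:8,r2:Mul1,r3:Add1,r4:6
cycle 3: CDB Add1=13; issue ADD r3<-Add1 // r0:7,r1:8,r2:Mul1,r3:Add1,r4:6
cycle 4: issue MUL r1<-Mul2 // r0:7,r1:Mul2,r2:Mul1,r3:Add1,r4:6
cycle 5: issue SUB r1<-Add2 // r0:7,r1:Add2,r2:Mul1,r3:Add1,r4:6
cycle 6: issue SUB r0<-Add3 // r0:Add3,r1:Add2,r2:Mul1,r3:Add1,r4:6
cycle 7: - // r0:Add3,r1:Add2,r2:Mul1,r3:Add1,r4:6
cycle 8: CDB Mul1=78 // r0:Add3,r1:Add2,r2:78,r3:Add1,r4:6
cycle 9: - // r0:Add3,r1:Add2,r2:78,r3:Add1,r4:6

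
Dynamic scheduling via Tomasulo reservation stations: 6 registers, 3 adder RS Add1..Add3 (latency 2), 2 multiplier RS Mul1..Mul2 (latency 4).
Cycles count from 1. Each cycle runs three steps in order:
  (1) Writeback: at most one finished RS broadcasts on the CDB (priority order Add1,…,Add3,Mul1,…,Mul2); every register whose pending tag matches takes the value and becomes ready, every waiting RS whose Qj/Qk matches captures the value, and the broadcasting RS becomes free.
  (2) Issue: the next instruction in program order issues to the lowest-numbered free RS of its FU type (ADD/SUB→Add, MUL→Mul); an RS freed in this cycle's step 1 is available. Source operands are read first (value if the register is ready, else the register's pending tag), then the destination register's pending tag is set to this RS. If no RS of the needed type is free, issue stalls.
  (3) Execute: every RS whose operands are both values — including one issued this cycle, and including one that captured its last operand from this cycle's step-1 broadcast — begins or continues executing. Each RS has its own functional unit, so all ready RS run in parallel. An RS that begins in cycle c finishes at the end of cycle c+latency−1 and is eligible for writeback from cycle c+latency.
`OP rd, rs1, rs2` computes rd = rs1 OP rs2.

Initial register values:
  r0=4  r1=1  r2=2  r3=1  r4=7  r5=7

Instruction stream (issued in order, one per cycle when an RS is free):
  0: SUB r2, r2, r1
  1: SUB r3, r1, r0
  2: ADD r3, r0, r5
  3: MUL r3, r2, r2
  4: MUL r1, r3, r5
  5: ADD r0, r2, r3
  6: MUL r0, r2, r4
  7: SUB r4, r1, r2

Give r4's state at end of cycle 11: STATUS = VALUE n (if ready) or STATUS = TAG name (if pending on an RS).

STATUS = TAG Add2

cycle 1: issue SUB r2<-Add1 // r0:4,r1:1,r2:Add1,r3:1,r4:7,r5:7
cycle 2: issue SUB r3<-Add2 // r0:4,r1:1,r2:Add1,r3:Add2,r4:7,r5:7
cycle 3: CDB Add1=1; issue ADD r3<-Add1 // r0:4,r1:1,r2:1,r3:Add1,r4:7,r5:7
cycle 4: CDB Add2=-3; issue MUL r3<-Mul1 // r0:4,r1:1,r2:1,r3:Mul1,r4:7,r5:7
cycle 5: CDB Add1=11; issue MUL r1<-Mul2 // r0:4,r1:Mul2,r2:1,r3:Mul1,r4:7,r5:7
cycle 6: issue ADD r0<-Add1 // r0:Add1,r1:Mul2,r2:1,r3:Mul1,r4:7,r5:7
cycle 7: stall // r0:Add1,r1:Mul2,r2:1,r3:Mul1,r4:7,r5:7
cycle 8: CDB Mul1=1; issue MUL r0<-Mul1 // r0:Mul1,r1:Mul2,r2:1,r3:1,r4:7,r5:7
cycle 9: issue SUB r4<-Add2 // r0:Mul1,r1:Mul2,r2:1,r3:1,r4:Add2,r5:7
cycle 10: CDB Add1=2 // r0:Mul1,r1:Mul2,r2:1,r3:1,r4:Add2,r5:7
cycle 11: - // r0:Mul1,r1:Mul2,r2:1,r3:1,r4:Add2,r5:7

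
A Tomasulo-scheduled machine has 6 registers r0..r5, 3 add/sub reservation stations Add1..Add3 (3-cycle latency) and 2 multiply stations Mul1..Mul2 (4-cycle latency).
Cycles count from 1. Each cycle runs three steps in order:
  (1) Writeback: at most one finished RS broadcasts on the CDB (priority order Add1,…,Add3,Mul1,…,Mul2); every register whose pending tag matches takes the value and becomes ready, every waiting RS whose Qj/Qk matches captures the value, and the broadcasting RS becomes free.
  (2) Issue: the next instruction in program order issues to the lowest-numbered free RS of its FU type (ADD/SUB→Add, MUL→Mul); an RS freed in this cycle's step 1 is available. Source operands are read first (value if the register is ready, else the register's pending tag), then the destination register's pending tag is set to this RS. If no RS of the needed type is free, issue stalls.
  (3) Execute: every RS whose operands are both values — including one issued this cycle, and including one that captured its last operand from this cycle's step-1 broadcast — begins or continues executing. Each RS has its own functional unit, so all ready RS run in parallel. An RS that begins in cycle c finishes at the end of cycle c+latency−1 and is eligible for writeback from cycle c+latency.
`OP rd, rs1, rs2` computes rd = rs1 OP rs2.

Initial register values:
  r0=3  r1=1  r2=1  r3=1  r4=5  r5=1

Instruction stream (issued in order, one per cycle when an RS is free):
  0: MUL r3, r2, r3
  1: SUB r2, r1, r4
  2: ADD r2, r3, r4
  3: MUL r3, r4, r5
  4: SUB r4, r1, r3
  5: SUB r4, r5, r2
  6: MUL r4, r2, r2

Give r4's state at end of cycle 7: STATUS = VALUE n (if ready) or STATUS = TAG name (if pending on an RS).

c1: issue MUL r3<-Mul1 | r0:3,r1:1,r2:1,r3:Mul1,r4:5,r5:1
c2: issue SUB r2<-Add1 | r0:3,r1:1,r2:Add1,r3:Mul1,r4:5,r5:1
c3: issue ADD r2<-Add2 | r0:3,r1:1,r2:Add2,r3:Mul1,r4:5,r5:1
c4: issue MUL r3<-Mul2 | r0:3,r1:1,r2:Add2,r3:Mul2,r4:5,r5:1
c5: CDB Add1=-4; issue SUB r4<-Add1 | r0:3,r1:1,r2:Add2,r3:Mul2,r4:Add1,r5:1
c6: CDB Mul1=1; issue SUB r4<-Add3 | r0:3,r1:1,r2:Add2,r3:Mul2,r4:Add3,r5:1
c7: issue MUL r4<-Mul1 | r0:3,r1:1,r2:Add2,r3:Mul2,r4:Mul1,r5:1

STATUS = TAG Mul1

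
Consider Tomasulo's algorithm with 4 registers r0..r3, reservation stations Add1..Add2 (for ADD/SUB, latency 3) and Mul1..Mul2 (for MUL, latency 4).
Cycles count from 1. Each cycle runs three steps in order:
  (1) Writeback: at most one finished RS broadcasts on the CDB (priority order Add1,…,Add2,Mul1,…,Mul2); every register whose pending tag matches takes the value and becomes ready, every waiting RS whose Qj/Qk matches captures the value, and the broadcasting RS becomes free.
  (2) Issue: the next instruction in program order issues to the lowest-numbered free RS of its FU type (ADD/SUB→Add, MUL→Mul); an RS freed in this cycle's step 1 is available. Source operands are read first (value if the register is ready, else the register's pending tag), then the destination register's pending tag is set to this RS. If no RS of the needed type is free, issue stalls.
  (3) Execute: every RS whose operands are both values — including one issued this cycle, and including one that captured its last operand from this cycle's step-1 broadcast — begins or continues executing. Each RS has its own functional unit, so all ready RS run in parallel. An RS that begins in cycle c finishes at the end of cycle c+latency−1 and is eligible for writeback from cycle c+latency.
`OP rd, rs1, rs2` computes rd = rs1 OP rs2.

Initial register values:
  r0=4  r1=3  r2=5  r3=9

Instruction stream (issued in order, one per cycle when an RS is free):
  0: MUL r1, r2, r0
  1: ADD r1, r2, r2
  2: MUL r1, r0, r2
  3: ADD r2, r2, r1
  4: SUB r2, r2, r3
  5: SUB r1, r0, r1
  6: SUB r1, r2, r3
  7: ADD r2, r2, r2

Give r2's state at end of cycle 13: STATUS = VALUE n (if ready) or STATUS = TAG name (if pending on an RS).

  c1: issue MUL r1<-Mul1  regs: r0:4,r1:Mul1,r2:5,r3:9
  c2: issue ADD r1<-Add1  regs: r0:4,r1:Add1,r2:5,r3:9
  c3: issue MUL r1<-Mul2  regs: r0:4,r1:Mul2,r2:5,r3:9
  c4: issue ADD r2<-Add2  regs: r0:4,r1:Mul2,r2:Add2,r3:9
  c5: CDB Add1=10; issue SUB r2<-Add1  regs: r0:4,r1:Mul2,r2:Add1,r3:9
  c6: CDB Mul1=20; stall  regs: r0:4,r1:Mul2,r2:Add1,r3:9
  c7: CDB Mul2=20; stall  regs: r0:4,r1:20,r2:Add1,r3:9
  c8: stall  regs: r0:4,r1:20,r2:Add1,r3:9
  c9: stall  regs: r0:4,r1:20,r2:Add1,r3:9
  c10: CDB Add2=25; issue SUB r1<-Add2  regs: r0:4,r1:Add2,r2:Add1,r3:9
  c11: stall  regs: r0:4,r1:Add2,r2:Add1,r3:9
  c12: stall  regs: r0:4,r1:Add2,r2:Add1,r3:9
  c13: CDB Add1=16; issue SUB r1<-Add1  regs: r0:4,r1:Add1,r2:16,r3:9

STATUS = VALUE 16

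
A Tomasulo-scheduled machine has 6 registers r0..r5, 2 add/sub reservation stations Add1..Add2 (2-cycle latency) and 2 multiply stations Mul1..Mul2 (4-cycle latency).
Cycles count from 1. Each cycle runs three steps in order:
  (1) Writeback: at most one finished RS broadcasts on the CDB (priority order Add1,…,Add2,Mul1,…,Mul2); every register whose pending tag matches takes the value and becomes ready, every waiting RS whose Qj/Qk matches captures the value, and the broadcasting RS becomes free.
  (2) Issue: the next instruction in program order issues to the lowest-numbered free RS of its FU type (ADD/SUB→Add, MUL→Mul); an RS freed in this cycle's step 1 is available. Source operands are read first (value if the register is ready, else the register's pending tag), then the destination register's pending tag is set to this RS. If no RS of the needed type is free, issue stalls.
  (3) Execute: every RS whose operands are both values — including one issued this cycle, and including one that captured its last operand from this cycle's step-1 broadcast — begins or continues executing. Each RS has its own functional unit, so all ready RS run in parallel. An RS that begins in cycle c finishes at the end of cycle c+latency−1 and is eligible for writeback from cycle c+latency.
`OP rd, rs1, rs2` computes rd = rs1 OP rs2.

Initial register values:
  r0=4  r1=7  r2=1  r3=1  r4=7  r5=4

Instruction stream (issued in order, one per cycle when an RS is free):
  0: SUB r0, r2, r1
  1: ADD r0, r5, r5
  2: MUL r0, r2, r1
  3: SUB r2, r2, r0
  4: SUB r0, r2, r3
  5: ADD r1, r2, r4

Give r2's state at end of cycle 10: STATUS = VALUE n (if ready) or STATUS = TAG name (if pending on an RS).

STATUS = VALUE -6

cycle 1: issue SUB r0<-Add1 // r0:Add1,r1:7,r2:1,r3:1,r4:7,r5:4
cycle 2: issue ADD r0<-Add2 // r0:Add2,r1:7,r2:1,r3:1,r4:7,r5:4
cycle 3: CDB Add1=-6; issue MUL r0<-Mul1 // r0:Mul1,r1:7,r2:1,r3:1,r4:7,r5:4
cycle 4: CDB Add2=8; issue SUB r2<-Add1 // r0:Mul1,r1:7,r2:Add1,r3:1,r4:7,r5:4
cycle 5: issue SUB r0<-Add2 // r0:Add2,r1:7,r2:Add1,r3:1,r4:7,r5:4
cycle 6: stall // r0:Add2,r1:7,r2:Add1,r3:1,r4:7,r5:4
cycle 7: CDB Mul1=7; stall // r0:Add2,r1:7,r2:Add1,r3:1,r4:7,r5:4
cycle 8: stall // r0:Add2,r1:7,r2:Add1,r3:1,r4:7,r5:4
cycle 9: CDB Add1=-6; issue ADD r1<-Add1 // r0:Add2,r1:Add1,r2:-6,r3:1,r4:7,r5:4
cycle 10: - // r0:Add2,r1:Add1,r2:-6,r3:1,r4:7,r5:4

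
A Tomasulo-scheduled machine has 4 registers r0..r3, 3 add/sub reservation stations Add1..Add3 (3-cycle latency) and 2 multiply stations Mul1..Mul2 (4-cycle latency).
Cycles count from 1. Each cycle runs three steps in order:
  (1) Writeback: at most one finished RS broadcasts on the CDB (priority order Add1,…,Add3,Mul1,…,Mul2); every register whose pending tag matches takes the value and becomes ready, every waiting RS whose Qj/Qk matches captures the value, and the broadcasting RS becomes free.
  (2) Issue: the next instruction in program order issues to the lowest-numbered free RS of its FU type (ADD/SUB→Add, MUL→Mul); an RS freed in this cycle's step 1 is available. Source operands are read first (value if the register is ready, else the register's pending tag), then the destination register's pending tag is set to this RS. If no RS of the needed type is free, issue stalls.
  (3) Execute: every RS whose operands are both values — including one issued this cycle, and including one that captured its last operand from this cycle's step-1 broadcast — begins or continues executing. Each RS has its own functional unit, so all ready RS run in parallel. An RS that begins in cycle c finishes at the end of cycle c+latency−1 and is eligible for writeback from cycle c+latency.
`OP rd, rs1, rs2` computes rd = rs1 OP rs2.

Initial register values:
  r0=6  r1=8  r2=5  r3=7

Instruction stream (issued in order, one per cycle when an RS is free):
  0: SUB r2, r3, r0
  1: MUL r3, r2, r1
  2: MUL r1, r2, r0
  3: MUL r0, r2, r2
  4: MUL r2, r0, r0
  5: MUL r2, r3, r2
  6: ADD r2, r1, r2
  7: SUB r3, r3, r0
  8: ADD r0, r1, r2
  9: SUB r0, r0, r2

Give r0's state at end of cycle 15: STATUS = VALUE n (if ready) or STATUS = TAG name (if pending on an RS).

c1: issue SUB r2<-Add1 | r0:6,r1:8,r2:Add1,r3:7
c2: issue MUL r3<-Mul1 | r0:6,r1:8,r2:Add1,r3:Mul1
c3: issue MUL r1<-Mul2 | r0:6,r1:Mul2,r2:Add1,r3:Mul1
c4: CDB Add1=1; stall | r0:6,r1:Mul2,r2:1,r3:Mul1
c5: stall | r0:6,r1:Mul2,r2:1,r3:Mul1
c6: stall | r0:6,r1:Mul2,r2:1,r3:Mul1
c7: stall | r0:6,r1:Mul2,r2:1,r3:Mul1
c8: CDB Mul1=8; issue MUL r0<-Mul1 | r0:Mul1,r1:Mul2,r2:1,r3:8
c9: CDB Mul2=6; issue MUL r2<-Mul2 | r0:Mul1,r1:6,r2:Mul2,r3:8
c10: stall | r0:Mul1,r1:6,r2:Mul2,r3:8
c11: stall | r0:Mul1,r1:6,r2:Mul2,r3:8
c12: CDB Mul1=1; issue MUL r2<-Mul1 | r0:1,r1:6,r2:Mul1,r3:8
c13: issue ADD r2<-Add1 | r0:1,r1:6,r2:Add1,r3:8
c14: issue SUB r3<-Add2 | r0:1,r1:6,r2:Add1,r3:Add2
c15: issue ADD r0<-Add3 | r0:Add3,r1:6,r2:Add1,r3:Add2

STATUS = TAG Add3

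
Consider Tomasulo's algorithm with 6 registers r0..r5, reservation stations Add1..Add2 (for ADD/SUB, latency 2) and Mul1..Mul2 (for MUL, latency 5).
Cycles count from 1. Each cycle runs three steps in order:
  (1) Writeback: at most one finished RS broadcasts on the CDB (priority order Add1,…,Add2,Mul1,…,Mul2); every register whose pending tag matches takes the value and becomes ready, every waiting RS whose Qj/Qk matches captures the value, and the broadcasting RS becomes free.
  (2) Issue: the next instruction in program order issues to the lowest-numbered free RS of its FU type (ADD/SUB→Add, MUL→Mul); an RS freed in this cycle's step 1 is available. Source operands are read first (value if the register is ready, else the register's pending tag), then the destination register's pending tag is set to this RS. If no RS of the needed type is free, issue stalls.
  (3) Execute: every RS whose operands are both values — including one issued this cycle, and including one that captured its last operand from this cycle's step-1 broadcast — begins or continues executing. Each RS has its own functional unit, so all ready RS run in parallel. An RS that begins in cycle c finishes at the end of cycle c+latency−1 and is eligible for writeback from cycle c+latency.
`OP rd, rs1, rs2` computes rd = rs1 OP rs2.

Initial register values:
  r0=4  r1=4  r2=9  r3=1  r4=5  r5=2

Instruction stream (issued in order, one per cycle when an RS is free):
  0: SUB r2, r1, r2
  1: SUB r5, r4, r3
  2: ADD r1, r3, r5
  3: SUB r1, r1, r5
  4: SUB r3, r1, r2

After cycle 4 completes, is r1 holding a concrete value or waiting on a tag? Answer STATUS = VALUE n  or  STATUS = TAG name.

cycle 1: issue SUB r2<-Add1 // r0:4,r1:4,r2:Add1,r3:1,r4:5,r5:2
cycle 2: issue SUB r5<-Add2 // r0:4,r1:4,r2:Add1,r3:1,r4:5,r5:Add2
cycle 3: CDB Add1=-5; issue ADD r1<-Add1 // r0:4,r1:Add1,r2:-5,r3:1,r4:5,r5:Add2
cycle 4: CDB Add2=4; issue SUB r1<-Add2 // r0:4,r1:Add2,r2:-5,r3:1,r4:5,r5:4

STATUS = TAG Add2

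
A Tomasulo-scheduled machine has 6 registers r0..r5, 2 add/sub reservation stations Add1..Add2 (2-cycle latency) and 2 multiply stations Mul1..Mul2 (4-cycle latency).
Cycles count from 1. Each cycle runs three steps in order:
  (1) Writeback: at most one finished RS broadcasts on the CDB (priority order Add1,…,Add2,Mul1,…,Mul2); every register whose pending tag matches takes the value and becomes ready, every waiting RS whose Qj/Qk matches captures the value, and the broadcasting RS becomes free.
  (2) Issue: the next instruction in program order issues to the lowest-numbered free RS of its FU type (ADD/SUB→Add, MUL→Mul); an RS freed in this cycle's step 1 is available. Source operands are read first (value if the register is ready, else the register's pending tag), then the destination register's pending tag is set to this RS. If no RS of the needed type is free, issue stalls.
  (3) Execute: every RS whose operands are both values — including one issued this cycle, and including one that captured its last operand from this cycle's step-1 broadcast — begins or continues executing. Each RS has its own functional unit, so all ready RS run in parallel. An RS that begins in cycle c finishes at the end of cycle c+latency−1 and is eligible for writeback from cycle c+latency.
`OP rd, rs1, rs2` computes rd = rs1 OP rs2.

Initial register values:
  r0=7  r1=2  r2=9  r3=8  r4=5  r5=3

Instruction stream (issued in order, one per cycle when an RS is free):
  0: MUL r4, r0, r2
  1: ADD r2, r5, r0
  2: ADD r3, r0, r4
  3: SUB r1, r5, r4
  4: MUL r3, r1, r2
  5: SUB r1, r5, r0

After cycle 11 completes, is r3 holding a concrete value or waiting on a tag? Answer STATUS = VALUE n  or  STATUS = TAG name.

STATUS = VALUE -600

c1: issue MUL r4<-Mul1 | r0:7,r1:2,r2:9,r3:8,r4:Mul1,r5:3
c2: issue ADD r2<-Add1 | r0:7,r1:2,r2:Add1,r3:8,r4:Mul1,r5:3
c3: issue ADD r3<-Add2 | r0:7,r1:2,r2:Add1,r3:Add2,r4:Mul1,r5:3
c4: CDB Add1=10; issue SUB r1<-Add1 | r0:7,r1:Add1,r2:10,r3:Add2,r4:Mul1,r5:3
c5: CDB Mul1=63; issue MUL r3<-Mul1 | r0:7,r1:Add1,r2:10,r3:Mul1,r4:63,r5:3
c6: stall | r0:7,r1:Add1,r2:10,r3:Mul1,r4:63,r5:3
c7: CDB Add1=-60; issue SUB r1<-Add1 | r0:7,r1:Add1,r2:10,r3:Mul1,r4:63,r5:3
c8: CDB Add2=70 | r0:7,r1:Add1,r2:10,r3:Mul1,r4:63,r5:3
c9: CDB Add1=-4 | r0:7,r1:-4,r2:10,r3:Mul1,r4:63,r5:3
c10: - | r0:7,r1:-4,r2:10,r3:Mul1,r4:63,r5:3
c11: CDB Mul1=-600 | r0:7,r1:-4,r2:10,r3:-600,r4:63,r5:3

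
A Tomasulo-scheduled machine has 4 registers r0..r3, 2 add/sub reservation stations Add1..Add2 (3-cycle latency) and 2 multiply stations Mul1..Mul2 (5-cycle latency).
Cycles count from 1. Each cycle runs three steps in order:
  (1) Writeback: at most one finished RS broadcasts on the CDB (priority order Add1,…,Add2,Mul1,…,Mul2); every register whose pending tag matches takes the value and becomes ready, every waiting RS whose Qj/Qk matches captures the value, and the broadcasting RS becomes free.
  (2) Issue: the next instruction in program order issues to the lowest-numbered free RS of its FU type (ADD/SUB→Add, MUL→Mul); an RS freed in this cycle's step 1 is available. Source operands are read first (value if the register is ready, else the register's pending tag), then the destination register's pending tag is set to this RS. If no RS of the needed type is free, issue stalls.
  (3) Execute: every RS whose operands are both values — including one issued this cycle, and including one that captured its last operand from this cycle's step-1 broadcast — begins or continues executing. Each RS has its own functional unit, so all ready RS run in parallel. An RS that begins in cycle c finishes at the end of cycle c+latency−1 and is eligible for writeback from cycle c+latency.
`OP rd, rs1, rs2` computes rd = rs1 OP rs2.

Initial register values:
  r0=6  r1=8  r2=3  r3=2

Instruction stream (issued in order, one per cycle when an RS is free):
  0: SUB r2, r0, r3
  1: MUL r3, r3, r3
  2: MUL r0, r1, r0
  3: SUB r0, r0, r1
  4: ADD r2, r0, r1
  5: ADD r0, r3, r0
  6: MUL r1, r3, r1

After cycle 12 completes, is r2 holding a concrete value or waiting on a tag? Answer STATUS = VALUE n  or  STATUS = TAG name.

STATUS = TAG Add2

  c1: issue SUB r2<-Add1  regs: r0:6,r1:8,r2:Add1,r3:2
  c2: issue MUL r3<-Mul1  regs: r0:6,r1:8,r2:Add1,r3:Mul1
  c3: issue MUL r0<-Mul2  regs: r0:Mul2,r1:8,r2:Add1,r3:Mul1
  c4: CDB Add1=4; issue SUB r0<-Add1  regs: r0:Add1,r1:8,r2:4,r3:Mul1
  c5: issue ADD r2<-Add2  regs: r0:Add1,r1:8,r2:Add2,r3:Mul1
  c6: stall  regs: r0:Add1,r1:8,r2:Add2,r3:Mul1
  c7: CDB Mul1=4; stall  regs: r0:Add1,r1:8,r2:Add2,r3:4
  c8: CDB Mul2=48; stall  regs: r0:Add1,r1:8,r2:Add2,r3:4
  c9: stall  regs: r0:Add1,r1:8,r2:Add2,r3:4
  c10: stall  regs: r0:Add1,r1:8,r2:Add2,r3:4
  c11: CDB Add1=40; issue ADD r0<-Add1  regs: r0:Add1,r1:8,r2:Add2,r3:4
  c12: issue MUL r1<-Mul1  regs: r0:Add1,r1:Mul1,r2:Add2,r3:4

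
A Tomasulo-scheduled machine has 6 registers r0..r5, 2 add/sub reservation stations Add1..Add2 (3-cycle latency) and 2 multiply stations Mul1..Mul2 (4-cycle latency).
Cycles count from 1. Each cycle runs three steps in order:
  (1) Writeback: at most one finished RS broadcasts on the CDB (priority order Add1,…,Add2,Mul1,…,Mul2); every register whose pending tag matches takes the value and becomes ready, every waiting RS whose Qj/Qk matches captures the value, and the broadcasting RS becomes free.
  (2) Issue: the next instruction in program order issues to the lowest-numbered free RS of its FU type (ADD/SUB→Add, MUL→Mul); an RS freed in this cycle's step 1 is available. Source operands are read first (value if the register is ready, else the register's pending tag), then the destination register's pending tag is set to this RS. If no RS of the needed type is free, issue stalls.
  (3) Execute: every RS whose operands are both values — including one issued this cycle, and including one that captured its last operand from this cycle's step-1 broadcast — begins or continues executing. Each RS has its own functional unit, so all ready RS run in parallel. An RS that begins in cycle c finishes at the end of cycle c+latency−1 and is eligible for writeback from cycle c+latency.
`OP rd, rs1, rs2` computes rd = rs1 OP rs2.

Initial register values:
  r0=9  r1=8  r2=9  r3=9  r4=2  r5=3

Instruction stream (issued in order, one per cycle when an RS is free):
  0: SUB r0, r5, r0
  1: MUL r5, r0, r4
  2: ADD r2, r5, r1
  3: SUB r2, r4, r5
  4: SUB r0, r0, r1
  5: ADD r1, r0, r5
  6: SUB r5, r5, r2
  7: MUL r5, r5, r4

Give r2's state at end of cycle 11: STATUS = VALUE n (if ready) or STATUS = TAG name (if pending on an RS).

cycle 1: issue SUB r0<-Add1 // r0:Add1,r1:8,r2:9,r3:9,r4:2,r5:3
cycle 2: issue MUL r5<-Mul1 // r0:Add1,r1:8,r2:9,r3:9,r4:2,r5:Mul1
cycle 3: issue ADD r2<-Add2 // r0:Add1,r1:8,r2:Add2,r3:9,r4:2,r5:Mul1
cycle 4: CDB Add1=-6; issue SUB r2<-Add1 // r0:-6,r1:8,r2:Add1,r3:9,r4:2,r5:Mul1
cycle 5: stall // r0:-6,r1:8,r2:Add1,r3:9,r4:2,r5:Mul1
cycle 6: stall // r0:-6,r1:8,r2:Add1,r3:9,r4:2,r5:Mul1
cycle 7: stall // r0:-6,r1:8,r2:Add1,r3:9,r4:2,r5:Mul1
cycle 8: CDB Mul1=-12; stall // r0:-6,r1:8,r2:Add1,r3:9,r4:2,r5:-12
cycle 9: stall // r0:-6,r1:8,r2:Add1,r3:9,r4:2,r5:-12
cycle 10: stall // r0:-6,r1:8,r2:Add1,r3:9,r4:2,r5:-12
cycle 11: CDB Add1=14; issue SUB r0<-Add1 // r0:Add1,r1:8,r2:14,r3:9,r4:2,r5:-12

STATUS = VALUE 14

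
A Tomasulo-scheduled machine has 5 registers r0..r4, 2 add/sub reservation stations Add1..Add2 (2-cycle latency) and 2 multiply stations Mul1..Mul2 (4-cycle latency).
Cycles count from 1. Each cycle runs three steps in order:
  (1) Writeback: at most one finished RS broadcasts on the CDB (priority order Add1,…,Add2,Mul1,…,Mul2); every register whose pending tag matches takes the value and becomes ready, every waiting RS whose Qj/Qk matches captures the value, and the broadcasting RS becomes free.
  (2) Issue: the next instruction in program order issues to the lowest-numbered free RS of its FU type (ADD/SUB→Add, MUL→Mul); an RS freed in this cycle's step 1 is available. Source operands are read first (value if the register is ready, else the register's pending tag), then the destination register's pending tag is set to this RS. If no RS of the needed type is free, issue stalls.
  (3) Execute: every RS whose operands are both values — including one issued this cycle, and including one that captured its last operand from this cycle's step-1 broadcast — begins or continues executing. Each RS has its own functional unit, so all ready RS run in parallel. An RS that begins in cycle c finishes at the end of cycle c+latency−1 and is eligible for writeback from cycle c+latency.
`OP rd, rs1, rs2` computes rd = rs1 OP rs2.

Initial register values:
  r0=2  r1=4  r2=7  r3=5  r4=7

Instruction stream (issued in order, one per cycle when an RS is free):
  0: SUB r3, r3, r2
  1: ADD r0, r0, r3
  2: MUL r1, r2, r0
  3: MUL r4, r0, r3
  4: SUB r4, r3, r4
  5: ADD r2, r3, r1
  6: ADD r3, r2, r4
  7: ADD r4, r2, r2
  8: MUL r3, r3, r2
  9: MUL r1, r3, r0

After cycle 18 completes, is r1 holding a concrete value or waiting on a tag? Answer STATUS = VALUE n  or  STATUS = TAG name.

c1: issue SUB r3<-Add1 | r0:2,r1:4,r2:7,r3:Add1,r4:7
c2: issue ADD r0<-Add2 | r0:Add2,r1:4,r2:7,r3:Add1,r4:7
c3: CDB Add1=-2; issue MUL r1<-Mul1 | r0:Add2,r1:Mul1,r2:7,r3:-2,r4:7
c4: issue MUL r4<-Mul2 | r0:Add2,r1:Mul1,r2:7,r3:-2,r4:Mul2
c5: CDB Add2=0; issue SUB r4<-Add1 | r0:0,r1:Mul1,r2:7,r3:-2,r4:Add1
c6: issue ADD r2<-Add2 | r0:0,r1:Mul1,r2:Add2,r3:-2,r4:Add1
c7: stall | r0:0,r1:Mul1,r2:Add2,r3:-2,r4:Add1
c8: stall | r0:0,r1:Mul1,r2:Add2,r3:-2,r4:Add1
c9: CDB Mul1=0; stall | r0:0,r1:0,r2:Add2,r3:-2,r4:Add1
c10: CDB Mul2=0; stall | r0:0,r1:0,r2:Add2,r3:-2,r4:Add1
c11: CDB Add2=-2; issue ADD r3<-Add2 | r0:0,r1:0,r2:-2,r3:Add2,r4:Add1
c12: CDB Add1=-2; issue ADD r4<-Add1 | r0:0,r1:0,r2:-2,r3:Add2,r4:Add1
c13: issue MUL r3<-Mul1 | r0:0,r1:0,r2:-2,r3:Mul1,r4:Add1
c14: CDB Add1=-4; issue MUL r1<-Mul2 | r0:0,r1:Mul2,r2:-2,r3:Mul1,r4:-4
c15: CDB Add2=-4 | r0:0,r1:Mul2,r2:-2,r3:Mul1,r4:-4
c16: - | r0:0,r1:Mul2,r2:-2,r3:Mul1,r4:-4
c17: - | r0:0,r1:Mul2,r2:-2,r3:Mul1,r4:-4
c18: - | r0:0,r1:Mul2,r2:-2,r3:Mul1,r4:-4

STATUS = TAG Mul2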